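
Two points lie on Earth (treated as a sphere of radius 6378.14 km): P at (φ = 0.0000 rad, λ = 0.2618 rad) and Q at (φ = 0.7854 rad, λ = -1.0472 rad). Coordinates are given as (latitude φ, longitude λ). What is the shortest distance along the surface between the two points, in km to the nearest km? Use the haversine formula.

Let φ₁ = 0.0000 rad, φ₂ = 0.7854 rad, and Δλ = -1.3090 rad.
Haversine: a = sin²(Δφ/2) + cos φ₁ cos φ₂ sin²(Δλ/2) = 0.1464 + (1.0000)(0.7071)(0.3706) = 0.40849.
Central angle c = 2·arcsin(√a) = 1.38675 rad.
Distance = R·c = 6378.14 × 1.3867 ≈ 8845 km.

8845 km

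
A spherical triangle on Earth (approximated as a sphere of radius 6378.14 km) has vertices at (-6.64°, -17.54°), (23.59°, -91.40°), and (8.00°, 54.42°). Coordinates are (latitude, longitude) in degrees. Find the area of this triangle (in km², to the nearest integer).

49332064 km²

Side lengths (central angles): a = 2.3393, b = 1.2781, c = 1.3625 rad; semiperimeter s = 2.4900.
By l'Huilier's theorem, tan(E/4) = √[tan(s/2) tan((s−a)/2) tan((s−b)/2) tan((s−c)/2)], giving spherical excess E = 1.2127 rad.
Area = E·R² = 1.2127 × (6378.14)² ≈ 49332064 km².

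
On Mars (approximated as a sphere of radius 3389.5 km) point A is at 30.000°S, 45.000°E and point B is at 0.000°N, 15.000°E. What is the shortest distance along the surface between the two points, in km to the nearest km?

2450 km

In radians: φ₁ = -0.5236, φ₂ = 0.0000, Δλ = -30.000° = -0.5236 rad.
cos c = sin φ₁ sin φ₂ + cos φ₁ cos φ₂ cos Δλ = (-0.5000)(0.0000) + (0.8660)(1.0000)(0.8660) = 0.75000,
so c = arccos(0.75000) = 0.72273 rad.
Distance = R·c = 3389.5 × 0.7227 ≈ 2450 km.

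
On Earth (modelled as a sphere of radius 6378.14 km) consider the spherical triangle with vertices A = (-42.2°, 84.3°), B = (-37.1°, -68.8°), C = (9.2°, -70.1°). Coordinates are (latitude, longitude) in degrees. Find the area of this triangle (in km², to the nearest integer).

21907439 km²

Side lengths (central angles): a = 0.8084, b = 2.4448, c = 1.6928 rad; semiperimeter s = 2.4730.
By l'Huilier's theorem, tan(E/4) = √[tan(s/2) tan((s−a)/2) tan((s−b)/2) tan((s−c)/2)], giving spherical excess E = 0.5385 rad.
Area = E·R² = 0.5385 × (6378.14)² ≈ 21907439 km².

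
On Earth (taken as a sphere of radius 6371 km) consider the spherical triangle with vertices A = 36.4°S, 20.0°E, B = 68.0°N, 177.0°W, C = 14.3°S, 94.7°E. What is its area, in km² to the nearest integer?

Side lengths (central angles): a = 1.7908, b = 1.2107, c = 2.5654 rad; semiperimeter s = 2.7835.
By l'Huilier's theorem, tan(E/4) = √[tan(s/2) tan((s−a)/2) tan((s−b)/2) tan((s−c)/2)], giving spherical excess E = 2.0807 rad.
Area = E·R² = 2.0807 × (6371)² ≈ 84456272 km².

84456272 km²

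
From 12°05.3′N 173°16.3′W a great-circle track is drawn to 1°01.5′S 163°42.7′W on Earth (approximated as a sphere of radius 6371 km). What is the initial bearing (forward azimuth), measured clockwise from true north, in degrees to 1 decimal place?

143.4°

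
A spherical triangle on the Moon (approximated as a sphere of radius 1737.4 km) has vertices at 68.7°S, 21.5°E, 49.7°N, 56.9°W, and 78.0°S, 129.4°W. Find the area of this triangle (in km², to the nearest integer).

4006967 km²

Side lengths (central angles): a = 2.3540, b = 0.5636, c = 2.2961 rad; semiperimeter s = 2.6068.
By l'Huilier's theorem, tan(E/4) = √[tan(s/2) tan((s−a)/2) tan((s−b)/2) tan((s−c)/2)], giving spherical excess E = 1.3274 rad.
Area = E·R² = 1.3274 × (1737.4)² ≈ 4006967 km².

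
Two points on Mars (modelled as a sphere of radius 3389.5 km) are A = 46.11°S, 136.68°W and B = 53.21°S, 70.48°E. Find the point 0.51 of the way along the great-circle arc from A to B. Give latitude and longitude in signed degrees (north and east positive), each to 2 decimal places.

The central angle between A and B is δ = 1.3615 rad.
With f = 0.51, the slerp weights are sin((1−f)δ)/sin δ = 0.6326 and sin(fδ)/sin δ = 0.6542.
Weighted sum of the unit vectors: (0.6326)·(-0.5044,-0.4756,-0.7207) + (0.6542)·(0.2001,0.5645,-0.8008) = (-0.1881, 0.0684, -0.9798).
Converting back: φ = atan2(z, √(x²+y²)) = -78.45°, λ = atan2(y, x) = 160.02°.

-78.45°, 160.02°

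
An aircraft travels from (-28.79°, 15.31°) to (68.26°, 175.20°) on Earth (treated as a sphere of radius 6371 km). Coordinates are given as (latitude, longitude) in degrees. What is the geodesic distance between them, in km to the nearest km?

15431 km

With latitudes φ₁ = -28.790°, φ₂ = 68.260° and longitude difference Δλ = 159.890°:
cos c = sin φ₁ sin φ₂ + cos φ₁ cos φ₂ cos Δλ = (-0.4816)(0.9289) + (0.8764)(0.3704)(-0.9390) = -0.75217,
so c = arccos(-0.75217) = 2.42214 rad.
Distance = R·c = 6371 × 2.4221 ≈ 15431 km.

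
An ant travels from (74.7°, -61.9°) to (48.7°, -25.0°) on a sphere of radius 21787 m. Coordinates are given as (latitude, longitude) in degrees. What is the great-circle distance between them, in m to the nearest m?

11500 m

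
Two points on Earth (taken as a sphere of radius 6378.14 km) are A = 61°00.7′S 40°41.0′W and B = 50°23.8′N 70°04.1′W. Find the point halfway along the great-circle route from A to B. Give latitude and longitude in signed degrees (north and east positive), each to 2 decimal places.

-5.48°, -57.42°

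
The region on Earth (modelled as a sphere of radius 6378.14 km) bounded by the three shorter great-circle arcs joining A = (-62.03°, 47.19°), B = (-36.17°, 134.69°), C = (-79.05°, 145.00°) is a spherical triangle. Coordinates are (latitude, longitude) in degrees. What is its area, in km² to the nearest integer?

8913370 km²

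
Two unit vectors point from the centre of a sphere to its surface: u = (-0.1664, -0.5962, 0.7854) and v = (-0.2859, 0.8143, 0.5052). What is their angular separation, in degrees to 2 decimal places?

92.36°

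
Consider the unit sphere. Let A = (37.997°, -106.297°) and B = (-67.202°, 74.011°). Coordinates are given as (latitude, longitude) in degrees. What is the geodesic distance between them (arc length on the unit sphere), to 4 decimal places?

2.6319

Let φ₁ = 0.6632 rad, φ₂ = -1.1729 rad, and Δλ = -3.1362 rad.
cos c = sin φ₁ sin φ₂ + cos φ₁ cos φ₂ cos Δλ = (0.6156)(-0.9219) + (0.7880)(0.3875)(-1.0000) = -0.87288,
so c = arccos(-0.87288) = 2.63186 rad.
On the unit sphere the arc length equals the central angle: 2.6319.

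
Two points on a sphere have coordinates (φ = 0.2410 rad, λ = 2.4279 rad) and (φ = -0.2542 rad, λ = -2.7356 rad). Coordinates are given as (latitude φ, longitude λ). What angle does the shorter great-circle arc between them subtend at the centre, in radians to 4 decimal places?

1.2135 rad

With latitudes φ₁ = 13.808°, φ₂ = -14.565° and longitude difference Δλ = 64.153°:
Haversine: a = sin²(Δφ/2) + cos φ₁ cos φ₂ sin²(Δλ/2) = 0.0601 + (0.9711)(0.9679)(0.2820) = 0.32513.
Central angle c = 2·arcsin(√a) = 1.21350 rad.
So the angular separation is 1.2135 rad.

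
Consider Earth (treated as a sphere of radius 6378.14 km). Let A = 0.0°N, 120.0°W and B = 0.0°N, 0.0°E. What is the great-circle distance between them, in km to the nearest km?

13358 km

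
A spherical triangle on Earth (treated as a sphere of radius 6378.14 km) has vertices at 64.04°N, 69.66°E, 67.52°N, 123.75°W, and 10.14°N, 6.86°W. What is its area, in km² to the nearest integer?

28300700 km²

Side lengths (central angles): a = 1.5784, b = 1.3091, c = 0.8393 rad; semiperimeter s = 1.8634.
By l'Huilier's theorem, tan(E/4) = √[tan(s/2) tan((s−a)/2) tan((s−b)/2) tan((s−c)/2)], giving spherical excess E = 0.6957 rad.
Area = E·R² = 0.6957 × (6378.14)² ≈ 28300700 km².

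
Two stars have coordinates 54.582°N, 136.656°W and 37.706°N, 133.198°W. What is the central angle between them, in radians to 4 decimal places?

0.2974 rad

In radians: φ₁ = 0.9526, φ₂ = 0.6581, Δλ = 3.458° = 0.0604 rad.
Haversine: a = sin²(Δφ/2) + cos φ₁ cos φ₂ sin²(Δλ/2) = 0.0215 + (0.5795)(0.7912)(0.0009) = 0.02195.
Central angle c = 2·arcsin(√a) = 0.29740 rad.
So the angular separation is 0.2974 rad.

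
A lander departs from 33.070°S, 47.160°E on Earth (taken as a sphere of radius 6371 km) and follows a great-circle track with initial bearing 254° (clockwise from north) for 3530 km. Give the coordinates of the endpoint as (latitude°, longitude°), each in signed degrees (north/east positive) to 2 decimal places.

Angular distance δ = d/R = 3530/6371 = 0.55407 rad; initial bearing θ = 4.4331 rad.
sin φ₂ = sin φ₁ cos δ + cos φ₁ sin δ cos θ = (-0.5457)(0.8504) + (0.8380)(0.5262)(-0.2756) = -0.5856, so φ₂ = -35.84°.
Δλ = atan2(sin θ sin δ cos φ₁, cos δ − sin φ₁ sin φ₂) = atan2(-0.4238, 0.5309) = -38.603°.
λ₂ = 47.160° − 38.603° = 8.56°.

-35.84°, 8.56°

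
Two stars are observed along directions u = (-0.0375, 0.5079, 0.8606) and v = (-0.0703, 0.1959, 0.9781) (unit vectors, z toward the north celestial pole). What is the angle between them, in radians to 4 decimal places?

0.3366 rad

u·v = 0.9439; |u| = 1.0000, |v| = 1.0000.
cos θ = (u·v)/(|u||v|) = 0.9439, so θ = 0.3366 rad.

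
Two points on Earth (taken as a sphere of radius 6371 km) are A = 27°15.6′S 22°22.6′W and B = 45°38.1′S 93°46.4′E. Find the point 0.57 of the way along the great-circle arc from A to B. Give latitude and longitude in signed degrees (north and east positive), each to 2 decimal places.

-55.42°, 35.05°

Central angle δ = 1.5173 rad. Interpolating on the sphere with fraction f = 0.57:
P = [sin((1−f)δ)·A + sin(fδ)·B] / sin δ = 0.6080·A + 0.7621·B in Cartesian coordinates,
giving P = (0.4647, 0.3260, -0.8233), i.e. latitude -55.42°, longitude 35.05°.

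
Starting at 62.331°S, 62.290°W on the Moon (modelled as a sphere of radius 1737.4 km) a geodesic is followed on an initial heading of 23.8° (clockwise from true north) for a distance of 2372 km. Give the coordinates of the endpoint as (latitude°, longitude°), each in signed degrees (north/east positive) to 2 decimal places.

Angular distance δ = d/R = 2372/1737.4 = 1.36526 rad; initial bearing θ = 0.4154 rad.
sin φ₂ = sin φ₁ cos δ + cos φ₁ sin δ cos θ = (-0.8856)(0.2041) + (0.4644)(0.9790)(0.9150) = 0.2352, so φ₂ = 13.60°.
Δλ = atan2(sin θ sin δ cos φ₁, cos δ − sin φ₁ sin φ₂) = atan2(0.1834, 0.4124) = 23.982°.
λ₂ = -62.290° + 23.982° = -38.31°.

13.60°, -38.31°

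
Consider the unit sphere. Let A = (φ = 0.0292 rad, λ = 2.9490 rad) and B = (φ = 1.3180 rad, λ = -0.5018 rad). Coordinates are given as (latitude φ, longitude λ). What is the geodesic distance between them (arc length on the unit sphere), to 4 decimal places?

1.7822

In radians: φ₁ = 0.0292, φ₂ = 1.3180, Δλ = 162.284° = 2.8324 rad.
cos c = sin φ₁ sin φ₂ + cos φ₁ cos φ₂ cos Δλ = (0.0292)(0.9682) + (0.9996)(0.2501)(-0.9526) = -0.20988,
so c = arccos(-0.20988) = 1.78225 rad.
On the unit sphere the arc length equals the central angle: 1.7822.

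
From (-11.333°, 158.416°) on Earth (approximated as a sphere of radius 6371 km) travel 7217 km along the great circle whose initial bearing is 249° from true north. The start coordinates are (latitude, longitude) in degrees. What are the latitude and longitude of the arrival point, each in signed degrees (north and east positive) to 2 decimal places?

-23.68°, 91.03°

Angular distance δ = d/R = 7217/6371 = 1.13279 rad; initial bearing θ = 4.3459 rad.
sin φ₂ = sin φ₁ cos δ + cos φ₁ sin δ cos θ = (-0.1965)(0.4241) + (0.9805)(0.9056)(-0.3584) = -0.4016, so φ₂ = -23.68°.
Δλ = atan2(sin θ sin δ cos φ₁, cos δ − sin φ₁ sin φ₂) = atan2(-0.8290, 0.3452) = -67.391°.
λ₂ = 158.416° − 67.391° = 91.03°.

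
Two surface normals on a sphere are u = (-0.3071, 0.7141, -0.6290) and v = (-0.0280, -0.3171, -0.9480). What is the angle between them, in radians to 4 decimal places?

1.1827 rad

u·v = 0.3784; |u| = 0.9999, |v| = 1.0000.
cos θ = (u·v)/(|u||v|) = 0.3785, so θ = 1.1827 rad.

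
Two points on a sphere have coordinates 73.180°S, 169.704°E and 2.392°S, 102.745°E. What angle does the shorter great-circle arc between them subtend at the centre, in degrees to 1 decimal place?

With latitudes φ₁ = -73.180°, φ₂ = -2.392° and longitude difference Δλ = -66.959°:
cos c = sin φ₁ sin φ₂ + cos φ₁ cos φ₂ cos Δλ = (-0.9572)(-0.0417) + (0.2894)(0.9991)(0.3914) = 0.15311,
so c = arccos(0.15311) = 1.41708 rad.
So the angular separation is 81.2°.

81.2°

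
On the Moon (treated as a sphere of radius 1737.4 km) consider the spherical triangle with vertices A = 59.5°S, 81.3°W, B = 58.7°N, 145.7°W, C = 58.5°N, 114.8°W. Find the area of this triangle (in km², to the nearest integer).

1419534 km²

Side lengths (central angles): a = 0.2785, b = 2.1101, c = 2.2425 rad; semiperimeter s = 2.3155.
By l'Huilier's theorem, tan(E/4) = √[tan(s/2) tan((s−a)/2) tan((s−b)/2) tan((s−c)/2)], giving spherical excess E = 0.4703 rad.
Area = E·R² = 0.4703 × (1737.4)² ≈ 1419534 km².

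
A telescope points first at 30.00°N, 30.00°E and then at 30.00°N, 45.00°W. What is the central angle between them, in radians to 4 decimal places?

In radians: φ₁ = 0.5236, φ₂ = 0.5236, Δλ = -75.000° = -1.3090 rad.
cos c = sin φ₁ sin φ₂ + cos φ₁ cos φ₂ cos Δλ = (0.5000)(0.5000) + (0.8660)(0.8660)(0.2588) = 0.44411,
so c = arccos(0.44411) = 1.11061 rad.
So the angular separation is 1.1106 rad.

1.1106 rad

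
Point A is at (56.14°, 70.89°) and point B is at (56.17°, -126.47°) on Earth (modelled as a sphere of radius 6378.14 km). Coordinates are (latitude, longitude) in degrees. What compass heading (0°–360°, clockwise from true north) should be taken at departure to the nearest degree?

Δλ = 162.640° = 2.8386 rad.
y = sin Δλ · cos φ₂ = (0.2984)(0.5567) = 0.1661
x = cos φ₁ sin φ₂ − sin φ₁ cos φ₂ cos Δλ = (0.5572)(0.8307) − (0.8304)(0.5567)(-0.9544) = 0.9041
θ = atan2(y, x) = 10.41°, so the bearing is 10°.

10°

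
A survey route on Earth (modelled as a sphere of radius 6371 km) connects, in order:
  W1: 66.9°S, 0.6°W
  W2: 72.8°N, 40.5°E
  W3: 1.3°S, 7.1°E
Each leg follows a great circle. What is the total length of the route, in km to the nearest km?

Leg W1→W2: central angle 2.4837 rad, distance 15823.4 km.
Leg W2→W3: central angle 1.3437 rad, distance 8560.8 km.
Total: 15823.4 + 8560.8 ≈ 24384 km.

24384 km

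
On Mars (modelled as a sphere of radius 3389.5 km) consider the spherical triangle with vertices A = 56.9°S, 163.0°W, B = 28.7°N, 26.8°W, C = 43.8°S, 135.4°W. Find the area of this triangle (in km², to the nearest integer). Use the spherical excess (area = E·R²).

Side lengths (central angles): a = 2.1345, b = 0.3788, c = 2.4159 rad; semiperimeter s = 2.4646.
By l'Huilier's theorem, tan(E/4) = √[tan(s/2) tan((s−a)/2) tan((s−b)/2) tan((s−c)/2)], giving spherical excess E = 0.5586 rad.
Area = E·R² = 0.5586 × (3389.5)² ≈ 6417058 km².

6417058 km²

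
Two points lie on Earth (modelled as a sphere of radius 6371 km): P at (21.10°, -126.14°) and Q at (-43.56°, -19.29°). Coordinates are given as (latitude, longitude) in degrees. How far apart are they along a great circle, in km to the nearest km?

With latitudes φ₁ = 21.100°, φ₂ = -43.560° and longitude difference Δλ = 106.850°:
cos c = sin φ₁ sin φ₂ + cos φ₁ cos φ₂ cos Δλ = (0.3600)(-0.6891) + (0.9330)(0.7247)(-0.2899) = -0.44405,
so c = arccos(-0.44405) = 2.03091 rad.
Distance = R·c = 6371 × 2.0309 ≈ 12939 km.

12939 km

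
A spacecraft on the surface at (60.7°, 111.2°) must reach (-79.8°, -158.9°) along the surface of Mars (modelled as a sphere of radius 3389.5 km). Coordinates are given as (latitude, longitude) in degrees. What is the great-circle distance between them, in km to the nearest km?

8821 km

With latitudes φ₁ = 60.700°, φ₂ = -79.800° and longitude difference Δλ = 89.900°:
cos c = sin φ₁ sin φ₂ + cos φ₁ cos φ₂ cos Δλ = (0.8721)(-0.9842) + (0.4894)(0.1771)(0.0017) = -0.85814,
so c = arccos(-0.85814) = 2.60242 rad.
Distance = R·c = 3389.5 × 2.6024 ≈ 8821 km.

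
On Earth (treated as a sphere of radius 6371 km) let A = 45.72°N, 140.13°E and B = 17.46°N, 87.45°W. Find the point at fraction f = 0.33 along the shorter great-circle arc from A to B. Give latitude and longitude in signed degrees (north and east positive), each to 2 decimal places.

The central angle between A and B is δ = 1.8074 rad.
With f = 0.33, the slerp weights are sin((1−f)δ)/sin δ = 0.9628 and sin(fδ)/sin δ = 0.5778.
Weighted sum of the unit vectors: (0.9628)·(-0.5358,0.4476,0.7159) + (0.5778)·(0.0424,-0.9530,0.3000) = (-0.4914, -0.1197, 0.8627).
Converting back: φ = atan2(z, √(x²+y²)) = 59.62°, λ = atan2(y, x) = -166.30°.

59.62°, -166.30°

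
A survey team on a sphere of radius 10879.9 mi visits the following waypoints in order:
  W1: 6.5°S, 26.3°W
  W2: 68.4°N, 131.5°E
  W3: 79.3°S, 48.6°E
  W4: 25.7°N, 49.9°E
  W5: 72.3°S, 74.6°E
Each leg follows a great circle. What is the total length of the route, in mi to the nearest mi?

Leg W1→W2: central angle 2.0307 rad, distance 22094.3 mi.
Leg W2→W3: central angle 2.7026 rad, distance 29403.6 mi.
Leg W3→W4: central angle 1.8326 rad, distance 19938.9 mi.
Leg W4→W5: central angle 1.7358 rad, distance 18885.1 mi.
Total: 22094.3 + 29403.6 + 19938.9 + 18885.1 ≈ 90322 mi.

90322 mi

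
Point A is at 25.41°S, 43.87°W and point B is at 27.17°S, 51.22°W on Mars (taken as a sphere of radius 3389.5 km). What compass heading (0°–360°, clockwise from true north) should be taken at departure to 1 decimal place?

253.4°

With φ₁ = -0.4435, φ₂ = -0.4742, Δλ = -0.1283 rad, the forward-azimuth formula gives
θ = atan2( sin Δλ cos φ₂ , cos φ₁ sin φ₂ − sin φ₁ cos φ₂ cos Δλ ) = atan2(-0.1138, -0.0338) = -106.56°.
Adding 360° brings this into [0°, 360°): 253.4°.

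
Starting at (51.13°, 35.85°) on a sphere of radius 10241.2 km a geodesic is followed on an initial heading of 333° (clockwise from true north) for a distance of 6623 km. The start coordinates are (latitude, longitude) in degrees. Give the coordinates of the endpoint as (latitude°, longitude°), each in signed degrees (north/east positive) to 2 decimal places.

73.39°, -37.30°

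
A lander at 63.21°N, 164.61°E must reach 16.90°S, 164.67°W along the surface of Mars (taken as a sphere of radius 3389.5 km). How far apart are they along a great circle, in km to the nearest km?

With latitudes φ₁ = 63.210°, φ₂ = -16.900° and longitude difference Δλ = 30.720°:
cos c = sin φ₁ sin φ₂ + cos φ₁ cos φ₂ cos Δλ = (0.8927)(-0.2907) + (0.4507)(0.9568)(0.8597) = 0.11124,
so c = arccos(0.11124) = 1.45932 rad.
Distance = R·c = 3389.5 × 1.4593 ≈ 4946 km.

4946 km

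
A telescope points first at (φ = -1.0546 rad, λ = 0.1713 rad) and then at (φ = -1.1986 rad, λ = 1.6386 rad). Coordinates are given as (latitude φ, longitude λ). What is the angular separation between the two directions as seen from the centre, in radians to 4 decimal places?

With latitudes φ₁ = -60.424°, φ₂ = -68.675° and longitude difference Δλ = 84.070°:
Haversine: a = sin²(Δφ/2) + cos φ₁ cos φ₂ sin²(Δλ/2) = 0.0052 + (0.4936)(0.3637)(0.4483) = 0.08565.
Central angle c = 2·arcsin(√a) = 0.59402 rad.
So the angular separation is 0.5940 rad.

0.5940 rad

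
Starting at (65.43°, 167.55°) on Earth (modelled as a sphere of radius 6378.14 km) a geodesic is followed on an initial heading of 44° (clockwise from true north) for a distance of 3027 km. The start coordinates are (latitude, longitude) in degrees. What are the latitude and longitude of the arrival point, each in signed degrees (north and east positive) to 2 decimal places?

Angular distance δ = d/R = 3027/6378.14 = 0.47459 rad; initial bearing θ = 0.7679 rad.
sin φ₂ = sin φ₁ cos δ + cos φ₁ sin δ cos θ = (0.9095)(0.8895) + (0.4158)(0.4570)(0.7193) = 0.9456, so φ₂ = 71.02°.
Δλ = atan2(sin θ sin δ cos φ₁, cos δ − sin φ₁ sin φ₂) = atan2(0.1320, 0.0295) = 77.411°.
λ₂ = 167.550° + 77.411° = 244.96° → -115.04° after wrapping to (−180°, 180°].

71.02°, -115.04°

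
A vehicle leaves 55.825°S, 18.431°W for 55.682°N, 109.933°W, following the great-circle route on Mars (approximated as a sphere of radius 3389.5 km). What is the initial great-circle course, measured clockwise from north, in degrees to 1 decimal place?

308.7°

Δλ = -91.502° = -1.5970 rad.
y = sin Δλ · cos φ₂ = (-0.9997)(0.5638) = -0.5636
x = cos φ₁ sin φ₂ − sin φ₁ cos φ₂ cos Δλ = (0.5617)(0.8259) − (-0.8273)(0.5638)(-0.0262) = 0.4517
θ = atan2(y, x) = -51.29°; adding 360° gives 308.7°.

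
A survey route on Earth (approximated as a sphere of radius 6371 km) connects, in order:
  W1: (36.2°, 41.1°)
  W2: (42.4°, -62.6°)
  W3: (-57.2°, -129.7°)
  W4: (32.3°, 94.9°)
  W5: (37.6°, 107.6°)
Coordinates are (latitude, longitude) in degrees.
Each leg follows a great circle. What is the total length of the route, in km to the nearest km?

Leg W1→W2: central angle 1.3108 rad, distance 8350.9 km.
Leg W2→W3: central angle 1.9945 rad, distance 12706.9 km.
Leg W3→W4: central angle 2.4578 rad, distance 15658.7 km.
Leg W4→W5: central angle 0.2036 rad, distance 1297.3 km.
Total: 8350.9 + 12706.9 + 15658.7 + 1297.3 ≈ 38014 km.

38014 km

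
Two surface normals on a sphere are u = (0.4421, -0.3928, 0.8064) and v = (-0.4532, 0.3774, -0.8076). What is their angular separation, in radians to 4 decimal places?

u·v = -0.9999; |u| = 1.0000, |v| = 1.0000.
cos θ = (u·v)/(|u||v|) = -0.9998, so θ = 3.1226 rad.

3.1226 rad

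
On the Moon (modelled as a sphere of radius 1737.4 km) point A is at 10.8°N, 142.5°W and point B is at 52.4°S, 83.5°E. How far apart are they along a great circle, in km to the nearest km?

3772 km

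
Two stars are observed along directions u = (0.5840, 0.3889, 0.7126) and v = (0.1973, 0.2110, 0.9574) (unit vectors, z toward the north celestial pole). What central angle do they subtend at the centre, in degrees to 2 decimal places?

28.42°

u·v = 0.8795; |u| = 1.0000, |v| = 1.0000.
cos θ = (u·v)/(|u||v|) = 0.8795, so θ = 28.42°.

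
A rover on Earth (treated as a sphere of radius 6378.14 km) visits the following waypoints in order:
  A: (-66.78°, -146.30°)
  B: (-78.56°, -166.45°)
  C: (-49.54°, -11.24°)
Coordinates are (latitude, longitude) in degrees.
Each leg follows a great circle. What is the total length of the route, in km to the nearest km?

Leg A→B: central angle 0.2279 rad, distance 1453.3 km.
Leg B→C: central angle 0.8907 rad, distance 5680.8 km.
Total: 1453.3 + 5680.8 ≈ 7134 km.

7134 km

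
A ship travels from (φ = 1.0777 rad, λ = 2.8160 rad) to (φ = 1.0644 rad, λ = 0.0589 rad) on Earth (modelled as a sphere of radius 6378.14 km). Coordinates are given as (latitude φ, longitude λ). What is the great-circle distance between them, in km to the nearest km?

With latitudes φ₁ = 61.748°, φ₂ = 60.986° and longitude difference Δλ = -157.970°:
cos c = sin φ₁ sin φ₂ + cos φ₁ cos φ₂ cos Δλ = (0.8809)(0.8745) + (0.4734)(0.4850)(-0.9270) = 0.55749,
so c = arccos(0.55749) = 0.97943 rad.
Distance = R·c = 6378.14 × 0.9794 ≈ 6247 km.

6247 km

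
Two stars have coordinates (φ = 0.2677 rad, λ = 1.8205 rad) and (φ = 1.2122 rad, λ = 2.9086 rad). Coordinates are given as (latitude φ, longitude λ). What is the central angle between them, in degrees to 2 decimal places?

Let φ₁ = 0.2677 rad, φ₂ = 1.2122 rad, and Δλ = 1.0881 rad.
cos c = sin φ₁ sin φ₂ + cos φ₁ cos φ₂ cos Δλ = (0.2645)(0.9364) + (0.9644)(0.3510)(0.4642) = 0.40479,
so c = arccos(0.40479) = 1.15405 rad.
So the angular separation is 66.12°.

66.12°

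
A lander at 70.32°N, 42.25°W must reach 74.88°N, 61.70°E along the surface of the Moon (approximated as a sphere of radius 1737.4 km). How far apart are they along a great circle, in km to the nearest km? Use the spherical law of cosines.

831 km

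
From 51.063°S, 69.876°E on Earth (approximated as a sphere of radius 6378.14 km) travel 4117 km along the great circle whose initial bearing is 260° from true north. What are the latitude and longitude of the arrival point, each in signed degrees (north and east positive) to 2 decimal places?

Angular distance δ = d/R = 4117/6378.14 = 0.64549 rad; initial bearing θ = 4.5379 rad.
sin φ₂ = sin φ₁ cos δ + cos φ₁ sin δ cos θ = (-0.7778)(0.7988) + (0.6285)(0.6016)(-0.1736) = -0.6870, so φ₂ = -43.39°.
Δλ = atan2(sin θ sin δ cos φ₁, cos δ − sin φ₁ sin φ₂) = atan2(-0.3723, 0.2644) = -54.617°.
λ₂ = 69.876° − 54.617° = 15.26°.

-43.39°, 15.26°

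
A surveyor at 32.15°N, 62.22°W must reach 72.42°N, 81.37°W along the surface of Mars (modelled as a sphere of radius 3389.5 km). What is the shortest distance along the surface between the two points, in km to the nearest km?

2456 km

With latitudes φ₁ = 32.150°, φ₂ = 72.420° and longitude difference Δλ = -19.150°:
cos c = sin φ₁ sin φ₂ + cos φ₁ cos φ₂ cos Δλ = (0.5321)(0.9533) + (0.8467)(0.3020)(0.9447) = 0.74886,
so c = arccos(0.74886) = 0.72446 rad.
Distance = R·c = 3389.5 × 0.7245 ≈ 2456 km.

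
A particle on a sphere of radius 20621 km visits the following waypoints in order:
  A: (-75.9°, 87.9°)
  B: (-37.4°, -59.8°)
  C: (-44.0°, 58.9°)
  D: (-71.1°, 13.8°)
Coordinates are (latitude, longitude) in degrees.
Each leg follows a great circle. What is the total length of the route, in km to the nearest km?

Leg A→B: central angle 1.1313 rad, distance 23328.3 km.
Leg B→C: central angle 1.4228 rad, distance 29338.8 km.
Leg C→D: central angle 0.6064 rad, distance 12505.5 km.
Total: 23328.3 + 29338.8 + 12505.5 ≈ 65173 km.

65173 km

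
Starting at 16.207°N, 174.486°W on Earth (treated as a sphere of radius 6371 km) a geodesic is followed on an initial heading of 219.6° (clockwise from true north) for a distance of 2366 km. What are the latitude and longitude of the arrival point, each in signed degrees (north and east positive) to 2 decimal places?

Angular distance δ = d/R = 2366/6371 = 0.37137 rad; initial bearing θ = 3.8327 rad.
sin φ₂ = sin φ₁ cos δ + cos φ₁ sin δ cos θ = (0.2791)(0.9318) + (0.9603)(0.3629)(-0.7705) = -0.0084, so φ₂ = -0.48°.
Δλ = atan2(sin θ sin δ cos φ₁, cos δ − sin φ₁ sin φ₂) = atan2(-0.2221, 0.9342) = -13.375°.
λ₂ = -174.486° − 13.375° = -187.86° → 172.14° after wrapping to (−180°, 180°].

-0.48°, 172.14°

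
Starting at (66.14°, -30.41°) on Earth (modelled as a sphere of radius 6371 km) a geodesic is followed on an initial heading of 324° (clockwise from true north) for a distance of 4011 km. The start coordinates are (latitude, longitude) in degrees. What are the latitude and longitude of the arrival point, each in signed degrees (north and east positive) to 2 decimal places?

Angular distance δ = d/R = 4011/6371 = 0.62957 rad; initial bearing θ = 5.6549 rad.
sin φ₂ = sin φ₁ cos δ + cos φ₁ sin δ cos θ = (0.9145)(0.8083) + (0.4045)(0.5888)(0.8090) = 0.9319, so φ₂ = 68.73°.
Δλ = atan2(sin θ sin δ cos φ₁, cos δ − sin φ₁ sin φ₂) = atan2(-0.1400, -0.0440) = -107.434°.
λ₂ = -30.410° − 107.434° = -137.84°.

68.73°, -137.84°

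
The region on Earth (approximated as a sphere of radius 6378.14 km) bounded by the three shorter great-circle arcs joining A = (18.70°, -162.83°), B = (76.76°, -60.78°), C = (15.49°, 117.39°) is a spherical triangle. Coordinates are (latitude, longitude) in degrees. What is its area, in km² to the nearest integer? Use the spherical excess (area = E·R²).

44012016 km²

Side lengths (central angles): a = 1.5314, b = 1.3206, c = 1.3007 rad; semiperimeter s = 2.0764.
By l'Huilier's theorem, tan(E/4) = √[tan(s/2) tan((s−a)/2) tan((s−b)/2) tan((s−c)/2)], giving spherical excess E = 1.0819 rad.
Area = E·R² = 1.0819 × (6378.14)² ≈ 44012016 km².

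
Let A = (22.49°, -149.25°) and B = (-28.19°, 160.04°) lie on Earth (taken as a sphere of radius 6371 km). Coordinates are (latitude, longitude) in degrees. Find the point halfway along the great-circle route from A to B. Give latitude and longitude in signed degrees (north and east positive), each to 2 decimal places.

Central angle δ = 1.2292 rad. Interpolating on the sphere with fraction f = 0.5:
P = [sin((1−f)δ)·A + sin(fδ)·B] / sin δ = 0.6120·A + 0.6120·B in Cartesian coordinates,
giving P = (-0.9930, -0.1050, -0.0550), i.e. latitude -3.15°, longitude -173.96°.

-3.15°, -173.96°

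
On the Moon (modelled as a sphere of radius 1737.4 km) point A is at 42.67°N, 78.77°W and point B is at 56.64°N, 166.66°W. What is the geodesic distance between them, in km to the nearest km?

With latitudes φ₁ = 42.670°, φ₂ = 56.640° and longitude difference Δλ = -87.890°:
Haversine: a = sin²(Δφ/2) + cos φ₁ cos φ₂ sin²(Δλ/2) = 0.0148 + (0.7353)(0.5499)(0.4816) = 0.20951.
Central angle c = 2·arcsin(√a) = 0.95086 rad.
Distance = R·c = 1737.4 × 0.9509 ≈ 1652 km.

1652 km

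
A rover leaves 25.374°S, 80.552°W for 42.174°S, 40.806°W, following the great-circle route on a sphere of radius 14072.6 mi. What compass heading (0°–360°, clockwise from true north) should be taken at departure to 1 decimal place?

Δλ = 39.746° = 0.6937 rad.
y = sin Δλ · cos φ₂ = (0.6394)(0.7411) = 0.4739
x = cos φ₁ sin φ₂ − sin φ₁ cos φ₂ cos Δλ = (0.9035)(-0.6714) − (-0.4285)(0.7411)(0.7689) = -0.3624
θ = atan2(y, x) = 127.41°, so the bearing is 127.4°.

127.4°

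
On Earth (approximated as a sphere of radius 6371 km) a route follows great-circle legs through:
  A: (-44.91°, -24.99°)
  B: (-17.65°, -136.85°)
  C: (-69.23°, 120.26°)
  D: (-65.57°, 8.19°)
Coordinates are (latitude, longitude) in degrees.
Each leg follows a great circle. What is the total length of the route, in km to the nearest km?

23057 km

Leg A→B: central angle 1.6080 rad, distance 10244.8 km.
Leg B→C: central angle 1.3612 rad, distance 8671.9 km.
Leg C→D: central angle 0.6498 rad, distance 4140.0 km.
Total: 10244.8 + 8671.9 + 4140.0 ≈ 23057 km.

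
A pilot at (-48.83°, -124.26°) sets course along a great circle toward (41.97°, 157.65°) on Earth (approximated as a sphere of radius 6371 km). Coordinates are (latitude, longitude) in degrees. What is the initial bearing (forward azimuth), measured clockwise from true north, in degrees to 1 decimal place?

307.4°

Δλ = -78.090° = -1.3629 rad.
y = sin Δλ · cos φ₂ = (-0.9785)(0.7435) = -0.7275
x = cos φ₁ sin φ₂ − sin φ₁ cos φ₂ cos Δλ = (0.6583)(0.6687) − (-0.7528)(0.7435)(0.2064) = 0.5557
θ = atan2(y, x) = -52.62°; adding 360° gives 307.4°.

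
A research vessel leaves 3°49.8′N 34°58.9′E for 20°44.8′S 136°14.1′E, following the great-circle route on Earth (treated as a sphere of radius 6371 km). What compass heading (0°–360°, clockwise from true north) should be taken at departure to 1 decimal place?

Δλ = 101.253° = 1.7672 rad.
y = sin Δλ · cos φ₂ = (0.9808)(0.9352) = 0.9172
x = cos φ₁ sin φ₂ − sin φ₁ cos φ₂ cos Δλ = (0.9978)(-0.3542) − (0.0668)(0.9352)(-0.1951) = -0.3413
θ = atan2(y, x) = 110.41°, so the bearing is 110.4°.

110.4°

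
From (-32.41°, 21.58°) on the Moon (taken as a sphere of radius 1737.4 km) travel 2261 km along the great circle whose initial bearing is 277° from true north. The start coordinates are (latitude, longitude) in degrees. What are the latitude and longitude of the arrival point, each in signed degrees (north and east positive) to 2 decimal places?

Angular distance δ = d/R = 2261/1737.4 = 1.30137 rad; initial bearing θ = 4.8346 rad.
sin φ₂ = sin φ₁ cos δ + cos φ₁ sin δ cos θ = (-0.5360)(0.2662) + (0.8442)(0.9639)(0.1219) = -0.0435, so φ₂ = -2.49°.
Δλ = atan2(sin θ sin δ cos φ₁, cos δ − sin φ₁ sin φ₂) = atan2(-0.8077, 0.2429) = -73.265°.
λ₂ = 21.580° − 73.265° = -51.68°.

-2.49°, -51.68°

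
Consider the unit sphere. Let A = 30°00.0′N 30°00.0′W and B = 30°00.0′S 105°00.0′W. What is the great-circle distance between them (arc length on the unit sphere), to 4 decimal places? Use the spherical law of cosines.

1.6267

In radians: φ₁ = 0.5236, φ₂ = -0.5236, Δλ = -75.000° = -1.3090 rad.
cos c = sin φ₁ sin φ₂ + cos φ₁ cos φ₂ cos Δλ = (0.5000)(-0.5000) + (0.8660)(0.8660)(0.2588) = -0.05589,
so c = arccos(-0.05589) = 1.62671 rad.
On the unit sphere the arc length equals the central angle: 1.6267.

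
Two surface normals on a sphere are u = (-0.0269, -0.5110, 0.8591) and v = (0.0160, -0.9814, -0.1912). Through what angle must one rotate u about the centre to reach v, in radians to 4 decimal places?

u·v = 0.3368; |u| = 0.9999, |v| = 1.0000.
cos θ = (u·v)/(|u||v|) = 0.3368, so θ = 1.2272 rad.

1.2272 rad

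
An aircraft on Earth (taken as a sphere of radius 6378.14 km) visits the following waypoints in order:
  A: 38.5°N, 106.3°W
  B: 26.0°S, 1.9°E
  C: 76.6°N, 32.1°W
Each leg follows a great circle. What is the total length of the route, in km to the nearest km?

Leg A→B: central angle 2.0859 rad, distance 13303.9 km.
Leg B→C: central angle 1.8274 rad, distance 11655.1 km.
Total: 13303.9 + 11655.1 ≈ 24959 km.

24959 km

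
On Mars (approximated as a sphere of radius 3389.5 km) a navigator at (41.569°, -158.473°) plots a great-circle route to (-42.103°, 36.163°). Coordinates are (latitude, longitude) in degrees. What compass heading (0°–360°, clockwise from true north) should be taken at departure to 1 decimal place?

262.3°

Δλ = -165.364° = -2.8861 rad.
y = sin Δλ · cos φ₂ = (-0.2527)(0.7419) = -0.1875
x = cos φ₁ sin φ₂ − sin φ₁ cos φ₂ cos Δλ = (0.7482)(-0.6705) − (0.6635)(0.7419)(-0.9676) = -0.0253
θ = atan2(y, x) = -97.68°; adding 360° gives 262.3°.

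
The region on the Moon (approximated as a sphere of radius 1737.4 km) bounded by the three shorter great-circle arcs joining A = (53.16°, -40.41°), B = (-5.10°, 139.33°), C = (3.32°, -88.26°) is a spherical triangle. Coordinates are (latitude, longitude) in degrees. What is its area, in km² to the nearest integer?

8352350 km²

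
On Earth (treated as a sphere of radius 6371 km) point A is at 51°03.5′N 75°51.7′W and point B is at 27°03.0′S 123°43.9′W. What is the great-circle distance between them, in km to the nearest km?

9869 km

Let φ₁ = 0.8911 rad, φ₂ = -0.4721 rad, and Δλ = -0.8355 rad.
cos c = sin φ₁ sin φ₂ + cos φ₁ cos φ₂ cos Δλ = (0.7778)(-0.4548) + (0.6285)(0.8906)(0.6708) = 0.02179,
so c = arccos(0.02179) = 1.54900 rad.
Distance = R·c = 6371 × 1.5490 ≈ 9869 km.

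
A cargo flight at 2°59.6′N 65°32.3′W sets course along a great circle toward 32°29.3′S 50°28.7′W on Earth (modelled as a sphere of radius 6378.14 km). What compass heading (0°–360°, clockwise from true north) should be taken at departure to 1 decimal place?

159.3°

With φ₁ = 0.0522, φ₂ = -0.5670, Δλ = 0.2628 rad, the forward-azimuth formula gives
θ = atan2( sin Δλ cos φ₂ , cos φ₁ sin φ₂ − sin φ₁ cos φ₂ cos Δλ ) = atan2(0.2192, -0.5789) = 159.26°.
So the initial bearing is 159.3°.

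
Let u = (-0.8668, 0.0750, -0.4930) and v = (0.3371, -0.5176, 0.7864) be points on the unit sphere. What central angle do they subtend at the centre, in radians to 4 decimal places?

2.3728 rad

u·v = -0.7187; |u| = 1.0000, |v| = 1.0000.
cos θ = (u·v)/(|u||v|) = -0.7187, so θ = 2.3728 rad.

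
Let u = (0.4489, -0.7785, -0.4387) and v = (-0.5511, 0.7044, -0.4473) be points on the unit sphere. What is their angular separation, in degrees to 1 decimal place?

u·v = -0.5995; |u| = 1.0000, |v| = 1.0000.
cos θ = (u·v)/(|u||v|) = -0.5995, so θ = 126.8°.

126.8°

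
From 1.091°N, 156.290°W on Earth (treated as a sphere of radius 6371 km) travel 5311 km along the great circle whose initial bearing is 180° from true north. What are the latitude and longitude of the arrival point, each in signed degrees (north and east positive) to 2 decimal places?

-46.67°, -156.29°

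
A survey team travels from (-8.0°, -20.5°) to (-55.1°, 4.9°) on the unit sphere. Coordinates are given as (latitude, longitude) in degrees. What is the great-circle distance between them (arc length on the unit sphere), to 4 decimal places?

Let φ₁ = -0.1396 rad, φ₂ = -0.9617 rad, and Δλ = 0.4433 rad.
Haversine: a = sin²(Δφ/2) + cos φ₁ cos φ₂ sin²(Δλ/2) = 0.1596 + (0.9903)(0.5721)(0.0483) = 0.18702.
Central angle c = 2·arcsin(√a) = 0.89444 rad.
On the unit sphere the arc length equals the central angle: 0.8944.

0.8944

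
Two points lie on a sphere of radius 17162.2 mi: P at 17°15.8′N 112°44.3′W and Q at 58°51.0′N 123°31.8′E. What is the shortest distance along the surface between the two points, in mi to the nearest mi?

With latitudes φ₁ = 17.263°, φ₂ = 58.850° and longitude difference Δλ = -123.732°:
Haversine: a = sin²(Δφ/2) + cos φ₁ cos φ₂ sin²(Δλ/2) = 0.1260 + (0.9550)(0.5173)(0.7777) = 0.51017.
Central angle c = 2·arcsin(√a) = 1.59113 rad.
Distance = R·c = 17162.2 × 1.5911 ≈ 27307 mi.

27307 mi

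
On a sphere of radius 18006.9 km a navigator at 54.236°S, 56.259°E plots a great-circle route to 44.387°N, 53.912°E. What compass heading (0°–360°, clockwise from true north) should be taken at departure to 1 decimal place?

With φ₁ = -0.9466, φ₂ = 0.7747, Δλ = -0.0410 rad, the forward-azimuth formula gives
θ = atan2( sin Δλ cos φ₂ , cos φ₁ sin φ₂ − sin φ₁ cos φ₂ cos Δλ ) = atan2(-0.0293, 0.9882) = -1.70°.
Adding 360° brings this into [0°, 360°): 358.3°.

358.3°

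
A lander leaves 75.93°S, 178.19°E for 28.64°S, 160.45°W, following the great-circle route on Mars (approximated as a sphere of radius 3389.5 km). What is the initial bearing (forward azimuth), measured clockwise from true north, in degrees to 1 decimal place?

With φ₁ = -1.3252, φ₂ = -0.4999, Δλ = 0.3728 rad, the forward-azimuth formula gives
θ = atan2( sin Δλ cos φ₂ , cos φ₁ sin φ₂ − sin φ₁ cos φ₂ cos Δλ ) = atan2(0.3197, 0.6763) = 25.30°.
So the initial bearing is 25.3°.

25.3°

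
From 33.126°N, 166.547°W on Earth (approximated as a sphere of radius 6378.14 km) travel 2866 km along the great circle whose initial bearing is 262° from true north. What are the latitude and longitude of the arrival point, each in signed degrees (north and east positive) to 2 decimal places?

Angular distance δ = d/R = 2866/6378.14 = 0.44935 rad; initial bearing θ = 4.5728 rad.
sin φ₂ = sin φ₁ cos δ + cos φ₁ sin δ cos θ = (0.5465)(0.9007) + (0.8375)(0.4344)(-0.1392) = 0.4416, so φ₂ = 26.21°.
Δλ = atan2(sin θ sin δ cos φ₁, cos δ − sin φ₁ sin φ₂) = atan2(-0.3602, 0.6594) = -28.648°.
λ₂ = -166.547° − 28.648° = -195.20° → 164.80° after wrapping to (−180°, 180°].

26.21°, 164.80°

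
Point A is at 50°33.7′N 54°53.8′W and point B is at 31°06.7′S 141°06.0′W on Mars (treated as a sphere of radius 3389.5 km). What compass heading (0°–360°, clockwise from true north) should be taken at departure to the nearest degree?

Δλ = -86.203° = -1.5045 rad.
y = sin Δλ · cos φ₂ = (-0.9978)(0.8562) = -0.8543
x = cos φ₁ sin φ₂ − sin φ₁ cos φ₂ cos Δλ = (0.6352)(-0.5167) − (0.7723)(0.8562)(0.0662) = -0.3720
θ = atan2(y, x) = -113.53°; adding 360° gives 246°.

246°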